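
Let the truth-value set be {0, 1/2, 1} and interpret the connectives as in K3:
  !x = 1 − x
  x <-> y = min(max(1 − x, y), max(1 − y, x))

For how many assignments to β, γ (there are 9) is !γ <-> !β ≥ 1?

β = 0, γ = 0 ↦ 1  ≥
β = 0, γ = 1/2 ↦ 1/2  <
β = 0, γ = 1 ↦ 0  <
β = 1/2, γ = 0 ↦ 1/2  <
β = 1/2, γ = 1/2 ↦ 1/2  <
β = 1/2, γ = 1 ↦ 1/2  <
β = 1, γ = 0 ↦ 0  <
β = 1, γ = 1/2 ↦ 1/2  <
β = 1, γ = 1 ↦ 1  ≥
So 2 of the 9 assignments meet the threshold.

2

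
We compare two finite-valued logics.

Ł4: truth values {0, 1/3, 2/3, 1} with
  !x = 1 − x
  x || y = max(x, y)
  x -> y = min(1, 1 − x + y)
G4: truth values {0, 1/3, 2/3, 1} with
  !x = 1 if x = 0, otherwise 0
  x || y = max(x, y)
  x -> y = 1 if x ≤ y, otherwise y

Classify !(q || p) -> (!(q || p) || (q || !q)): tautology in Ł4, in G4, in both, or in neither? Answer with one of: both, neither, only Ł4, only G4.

both

In Ł4: every assignment gives 1 — tautology.
In G4: every assignment gives 1 — tautology.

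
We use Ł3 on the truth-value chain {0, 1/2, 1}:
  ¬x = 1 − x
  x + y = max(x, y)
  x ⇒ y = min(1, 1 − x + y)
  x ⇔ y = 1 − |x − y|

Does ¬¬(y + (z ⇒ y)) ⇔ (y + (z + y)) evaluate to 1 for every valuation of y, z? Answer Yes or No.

No

Counterexample: take y = 0, z = 0.
z ⇒ y = 0 ⇒ 0 = 1
y + (z ⇒ y) = 0 + 1 = 1
¬(y + (z ⇒ y)) = ¬1 = 0
¬¬(y + (z ⇒ y)) = ¬0 = 1
z + y = 0 + 0 = 0
y + (z + y) = 0 + 0 = 0
¬¬(y + (z ⇒ y)) ⇔ (y + (z + y)) = 1 ⇔ 0 = 0
This gives 0 ≠ 1.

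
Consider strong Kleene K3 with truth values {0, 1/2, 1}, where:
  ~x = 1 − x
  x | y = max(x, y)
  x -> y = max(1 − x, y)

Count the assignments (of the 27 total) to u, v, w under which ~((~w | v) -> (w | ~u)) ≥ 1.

3

value 1: 3 assignments (counts)
value 1/2: 9 assignments
value 0: 15 assignments
So 3 of the 27 assignments meet the threshold.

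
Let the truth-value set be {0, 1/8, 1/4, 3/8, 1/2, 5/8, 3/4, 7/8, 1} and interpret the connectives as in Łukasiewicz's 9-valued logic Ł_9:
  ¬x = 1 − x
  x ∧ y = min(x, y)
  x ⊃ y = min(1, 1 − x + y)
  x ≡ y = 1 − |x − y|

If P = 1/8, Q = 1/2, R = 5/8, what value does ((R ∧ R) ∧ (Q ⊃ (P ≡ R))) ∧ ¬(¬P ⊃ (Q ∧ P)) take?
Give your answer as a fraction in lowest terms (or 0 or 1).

5/8

R ∧ R = 5/8 ∧ 5/8 = 5/8
P ≡ R = 1/8 ≡ 5/8 = 1/2
Q ⊃ (P ≡ R) = 1/2 ⊃ 1/2 = 1
(R ∧ R) ∧ (Q ⊃ (P ≡ R)) = 5/8 ∧ 1 = 5/8
¬P = ¬1/8 = 7/8
Q ∧ P = 1/2 ∧ 1/8 = 1/8
¬P ⊃ (Q ∧ P) = 7/8 ⊃ 1/8 = 1/4
¬(¬P ⊃ (Q ∧ P)) = ¬1/4 = 3/4
((R ∧ R) ∧ (Q ⊃ (P ≡ R))) ∧ ¬(¬P ⊃ (Q ∧ P)) = 5/8 ∧ 3/4 = 5/8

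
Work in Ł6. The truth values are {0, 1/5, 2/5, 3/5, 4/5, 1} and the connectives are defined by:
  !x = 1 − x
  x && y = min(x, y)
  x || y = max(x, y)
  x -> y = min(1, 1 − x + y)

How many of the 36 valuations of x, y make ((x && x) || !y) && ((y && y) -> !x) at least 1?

value 1: 6 assignments (counts)
value 4/5: 7 assignments
value 3/5: 8 assignments
value 2/5: 8 assignments
value 1/5: 5 assignments
value 0: 2 assignments
So 6 of the 36 assignments meet the threshold.

6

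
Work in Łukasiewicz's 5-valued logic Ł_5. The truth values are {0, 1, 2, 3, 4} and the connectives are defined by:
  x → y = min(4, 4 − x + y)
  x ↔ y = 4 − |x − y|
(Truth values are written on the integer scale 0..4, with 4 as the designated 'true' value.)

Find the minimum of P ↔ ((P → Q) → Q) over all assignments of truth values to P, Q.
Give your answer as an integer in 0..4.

0

Take P = 0, Q = 4:
P → Q = 0 → 4 = 4
(P → Q) → Q = 4 → 4 = 4
P ↔ ((P → Q) → Q) = 0 ↔ 4 = 0
No assignment yields a value below 0, so this is the minimum.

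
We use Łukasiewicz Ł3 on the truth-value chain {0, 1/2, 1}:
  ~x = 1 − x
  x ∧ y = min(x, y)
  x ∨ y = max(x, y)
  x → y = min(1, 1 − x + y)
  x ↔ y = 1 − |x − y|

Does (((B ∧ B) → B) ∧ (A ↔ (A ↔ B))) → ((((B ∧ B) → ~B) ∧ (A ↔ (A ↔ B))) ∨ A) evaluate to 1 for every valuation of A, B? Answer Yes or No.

Counterexample: take A = 0, B = 1.
B ∧ B = 1 ∧ 1 = 1
(B ∧ B) → B = 1 → 1 = 1
A ↔ B = 0 ↔ 1 = 0
A ↔ (A ↔ B) = 0 ↔ 0 = 1
((B ∧ B) → B) ∧ (A ↔ (A ↔ B)) = 1 ∧ 1 = 1
B ∧ B = 1 ∧ 1 = 1
~B = ~1 = 0
(B ∧ B) → ~B = 1 → 0 = 0
A ↔ B = 0 ↔ 1 = 0
A ↔ (A ↔ B) = 0 ↔ 0 = 1
((B ∧ B) → ~B) ∧ (A ↔ (A ↔ B)) = 0 ∧ 1 = 0
(((B ∧ B) → ~B) ∧ (A ↔ (A ↔ B))) ∨ A = 0 ∨ 0 = 0
(((B ∧ B) → B) ∧ (A ↔ (A ↔ B))) → ((((B ∧ B) → ~B) ∧ (A ↔ (A ↔ B))) ∨ A) = 1 → 0 = 0
This gives 0 ≠ 1.

No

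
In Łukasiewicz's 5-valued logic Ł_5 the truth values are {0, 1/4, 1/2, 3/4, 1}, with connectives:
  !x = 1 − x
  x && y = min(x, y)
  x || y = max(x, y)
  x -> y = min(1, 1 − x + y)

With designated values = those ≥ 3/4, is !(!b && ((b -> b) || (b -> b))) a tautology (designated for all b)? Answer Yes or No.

Counterexample: take b = 0.
!b = !0 = 1
b -> b = 0 -> 0 = 1
b -> b = 0 -> 0 = 1
(b -> b) || (b -> b) = 1 || 1 = 1
!b && ((b -> b) || (b -> b)) = 1 && 1 = 1
!(!b && ((b -> b) || (b -> b))) = !1 = 0
This gives 0, which is below 3/4.

No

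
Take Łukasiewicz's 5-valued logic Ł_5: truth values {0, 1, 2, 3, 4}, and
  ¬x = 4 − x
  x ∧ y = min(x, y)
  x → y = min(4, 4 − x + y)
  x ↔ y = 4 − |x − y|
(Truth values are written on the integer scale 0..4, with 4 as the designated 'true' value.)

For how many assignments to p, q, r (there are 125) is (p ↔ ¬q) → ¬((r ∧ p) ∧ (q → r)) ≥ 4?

89

value 4: 89 assignments (counts)
value 3: 20 assignments
value 2: 11 assignments
value 1: 4 assignments
value 0: 1 assignment
So 89 of the 125 assignments meet the threshold.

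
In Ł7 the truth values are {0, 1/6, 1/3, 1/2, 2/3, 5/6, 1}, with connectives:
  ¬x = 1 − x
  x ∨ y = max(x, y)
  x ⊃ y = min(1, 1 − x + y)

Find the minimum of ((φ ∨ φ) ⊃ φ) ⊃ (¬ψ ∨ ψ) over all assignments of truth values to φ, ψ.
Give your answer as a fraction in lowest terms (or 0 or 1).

Take φ = 0, ψ = 1/2:
φ ∨ φ = 0 ∨ 0 = 0
(φ ∨ φ) ⊃ φ = 0 ⊃ 0 = 1
¬ψ = ¬1/2 = 1/2
¬ψ ∨ ψ = 1/2 ∨ 1/2 = 1/2
((φ ∨ φ) ⊃ φ) ⊃ (¬ψ ∨ ψ) = 1 ⊃ 1/2 = 1/2
No assignment yields a value below 1/2, so this is the minimum.

1/2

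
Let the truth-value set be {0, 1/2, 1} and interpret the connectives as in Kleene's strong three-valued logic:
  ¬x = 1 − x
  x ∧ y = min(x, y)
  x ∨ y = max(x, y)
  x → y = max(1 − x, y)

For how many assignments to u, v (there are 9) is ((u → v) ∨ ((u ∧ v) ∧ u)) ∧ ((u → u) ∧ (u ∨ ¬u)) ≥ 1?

4

u = 0, v = 0 ↦ 1  ≥
u = 0, v = 1/2 ↦ 1  ≥
u = 0, v = 1 ↦ 1  ≥
u = 1/2, v = 0 ↦ 1/2  <
u = 1/2, v = 1/2 ↦ 1/2  <
u = 1/2, v = 1 ↦ 1/2  <
u = 1, v = 0 ↦ 0  <
u = 1, v = 1/2 ↦ 1/2  <
u = 1, v = 1 ↦ 1  ≥
So 4 of the 9 assignments meet the threshold.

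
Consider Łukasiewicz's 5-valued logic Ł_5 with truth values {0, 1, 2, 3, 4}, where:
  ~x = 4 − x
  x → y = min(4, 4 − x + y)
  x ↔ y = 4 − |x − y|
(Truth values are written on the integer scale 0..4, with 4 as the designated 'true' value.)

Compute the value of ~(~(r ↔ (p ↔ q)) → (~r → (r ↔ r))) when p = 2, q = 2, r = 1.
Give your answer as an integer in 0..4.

0

p ↔ q = 2 ↔ 2 = 4
r ↔ (p ↔ q) = 1 ↔ 4 = 1
~(r ↔ (p ↔ q)) = ~1 = 3
~r = ~1 = 3
r ↔ r = 1 ↔ 1 = 4
~r → (r ↔ r) = 3 → 4 = 4
~(r ↔ (p ↔ q)) → (~r → (r ↔ r)) = 3 → 4 = 4
~(~(r ↔ (p ↔ q)) → (~r → (r ↔ r))) = ~4 = 0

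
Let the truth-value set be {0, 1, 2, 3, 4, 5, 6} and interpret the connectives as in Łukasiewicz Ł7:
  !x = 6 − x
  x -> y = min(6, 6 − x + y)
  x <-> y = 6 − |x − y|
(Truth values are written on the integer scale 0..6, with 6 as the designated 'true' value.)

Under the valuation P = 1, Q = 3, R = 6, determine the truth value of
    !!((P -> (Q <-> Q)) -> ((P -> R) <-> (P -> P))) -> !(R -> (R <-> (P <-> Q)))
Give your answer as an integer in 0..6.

2

Q <-> Q = 3 <-> 3 = 6
P -> (Q <-> Q) = 1 -> 6 = 6
P -> R = 1 -> 6 = 6
P -> P = 1 -> 1 = 6
(P -> R) <-> (P -> P) = 6 <-> 6 = 6
(P -> (Q <-> Q)) -> ((P -> R) <-> (P -> P)) = 6 -> 6 = 6
!((P -> (Q <-> Q)) -> ((P -> R) <-> (P -> P))) = !6 = 0
!!((P -> (Q <-> Q)) -> ((P -> R) <-> (P -> P))) = !0 = 6
P <-> Q = 1 <-> 3 = 4
R <-> (P <-> Q) = 6 <-> 4 = 4
R -> (R <-> (P <-> Q)) = 6 -> 4 = 4
!(R -> (R <-> (P <-> Q))) = !4 = 2
!!((P -> (Q <-> Q)) -> ((P -> R) <-> (P -> P))) -> !(R -> (R <-> (P <-> Q))) = 6 -> 2 = 2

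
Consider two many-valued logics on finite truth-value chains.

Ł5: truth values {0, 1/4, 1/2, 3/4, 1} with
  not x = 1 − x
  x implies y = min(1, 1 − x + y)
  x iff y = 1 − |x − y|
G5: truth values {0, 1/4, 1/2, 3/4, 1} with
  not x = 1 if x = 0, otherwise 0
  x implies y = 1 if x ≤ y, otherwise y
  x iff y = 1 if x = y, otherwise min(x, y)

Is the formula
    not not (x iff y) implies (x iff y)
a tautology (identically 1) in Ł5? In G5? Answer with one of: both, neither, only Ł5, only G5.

only Ł5

In Ł5: every assignment gives 1 — tautology.
In G5: at x = 1/4, y = 1/2 the value is 1/4 — not a tautology.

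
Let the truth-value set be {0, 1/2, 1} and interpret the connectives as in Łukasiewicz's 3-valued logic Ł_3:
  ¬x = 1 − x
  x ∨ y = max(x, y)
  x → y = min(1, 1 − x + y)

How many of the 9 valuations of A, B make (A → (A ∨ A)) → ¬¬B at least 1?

A = 0, B = 0 ↦ 0  <
A = 0, B = 1/2 ↦ 1/2  <
A = 0, B = 1 ↦ 1  ≥
A = 1/2, B = 0 ↦ 0  <
A = 1/2, B = 1/2 ↦ 1/2  <
A = 1/2, B = 1 ↦ 1  ≥
A = 1, B = 0 ↦ 0  <
A = 1, B = 1/2 ↦ 1/2  <
A = 1, B = 1 ↦ 1  ≥
So 3 of the 9 assignments meet the threshold.

3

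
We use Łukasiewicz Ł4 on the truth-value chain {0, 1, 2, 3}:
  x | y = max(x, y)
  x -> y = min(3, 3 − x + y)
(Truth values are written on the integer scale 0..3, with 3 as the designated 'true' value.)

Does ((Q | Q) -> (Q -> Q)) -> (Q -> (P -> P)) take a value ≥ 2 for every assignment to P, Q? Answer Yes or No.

Yes

P = 0, Q = 0 ↦ 3
P = 0, Q = 1 ↦ 3
P = 0, Q = 2 ↦ 3
P = 0, Q = 3 ↦ 3
P = 1, Q = 0 ↦ 3
P = 1, Q = 1 ↦ 3
P = 1, Q = 2 ↦ 3
P = 1, Q = 3 ↦ 3
P = 2, Q = 0 ↦ 3
P = 2, Q = 1 ↦ 3
P = 2, Q = 2 ↦ 3
P = 2, Q = 3 ↦ 3
P = 3, Q = 0 ↦ 3
P = 3, Q = 1 ↦ 3
P = 3, Q = 2 ↦ 3
P = 3, Q = 3 ↦ 3
Every assignment gives a value ≥ 2.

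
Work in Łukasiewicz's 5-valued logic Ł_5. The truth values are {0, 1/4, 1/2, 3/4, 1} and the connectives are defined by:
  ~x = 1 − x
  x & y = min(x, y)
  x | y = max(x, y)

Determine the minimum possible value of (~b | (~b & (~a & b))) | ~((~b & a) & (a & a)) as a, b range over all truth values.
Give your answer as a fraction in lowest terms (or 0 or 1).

Take a = 1/2, b = 1/2:
~b = ~1/2 = 1/2
~b = ~1/2 = 1/2
~a = ~1/2 = 1/2
~a & b = 1/2 & 1/2 = 1/2
~b & (~a & b) = 1/2 & 1/2 = 1/2
~b | (~b & (~a & b)) = 1/2 | 1/2 = 1/2
~b = ~1/2 = 1/2
~b & a = 1/2 & 1/2 = 1/2
a & a = 1/2 & 1/2 = 1/2
(~b & a) & (a & a) = 1/2 & 1/2 = 1/2
~((~b & a) & (a & a)) = ~1/2 = 1/2
(~b | (~b & (~a & b))) | ~((~b & a) & (a & a)) = 1/2 | 1/2 = 1/2
No assignment yields a value below 1/2, so this is the minimum.

1/2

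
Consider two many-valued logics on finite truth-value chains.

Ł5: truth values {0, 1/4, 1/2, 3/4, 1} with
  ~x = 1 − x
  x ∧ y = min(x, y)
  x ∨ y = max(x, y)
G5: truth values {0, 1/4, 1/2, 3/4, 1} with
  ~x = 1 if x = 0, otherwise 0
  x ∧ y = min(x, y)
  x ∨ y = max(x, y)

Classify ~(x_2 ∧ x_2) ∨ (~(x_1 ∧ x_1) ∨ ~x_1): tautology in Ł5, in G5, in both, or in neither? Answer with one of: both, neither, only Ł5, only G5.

neither

In Ł5: at x_1 = 1/4, x_2 = 1/4 the value is 3/4 — not a tautology.
In G5: at x_1 = 1/4, x_2 = 1/4 the value is 0 — not a tautology.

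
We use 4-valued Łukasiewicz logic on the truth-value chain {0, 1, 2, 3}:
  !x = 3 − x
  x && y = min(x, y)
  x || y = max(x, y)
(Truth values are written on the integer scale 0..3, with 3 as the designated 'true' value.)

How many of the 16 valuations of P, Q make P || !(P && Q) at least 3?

P = 0, Q = 0 ↦ 3  ≥
P = 0, Q = 1 ↦ 3  ≥
P = 0, Q = 2 ↦ 3  ≥
P = 0, Q = 3 ↦ 3  ≥
P = 1, Q = 0 ↦ 3  ≥
P = 1, Q = 1 ↦ 2  <
P = 1, Q = 2 ↦ 2  <
P = 1, Q = 3 ↦ 2  <
P = 2, Q = 0 ↦ 3  ≥
P = 2, Q = 1 ↦ 2  <
P = 2, Q = 2 ↦ 2  <
P = 2, Q = 3 ↦ 2  <
P = 3, Q = 0 ↦ 3  ≥
P = 3, Q = 1 ↦ 3  ≥
P = 3, Q = 2 ↦ 3  ≥
P = 3, Q = 3 ↦ 3  ≥
So 10 of the 16 assignments meet the threshold.

10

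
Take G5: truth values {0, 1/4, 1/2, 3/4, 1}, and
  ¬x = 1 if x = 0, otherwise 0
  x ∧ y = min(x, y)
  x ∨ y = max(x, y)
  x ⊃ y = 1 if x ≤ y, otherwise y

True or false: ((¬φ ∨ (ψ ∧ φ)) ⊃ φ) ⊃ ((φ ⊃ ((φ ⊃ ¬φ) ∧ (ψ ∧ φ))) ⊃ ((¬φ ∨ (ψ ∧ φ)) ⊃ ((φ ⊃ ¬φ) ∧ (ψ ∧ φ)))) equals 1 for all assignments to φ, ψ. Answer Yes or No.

Yes

At φ = 1/2, ψ = 1/2, for instance:
¬φ = ¬1/2 = 0
ψ ∧ φ = 1/2 ∧ 1/2 = 1/2
¬φ ∨ (ψ ∧ φ) = 0 ∨ 1/2 = 1/2
(¬φ ∨ (ψ ∧ φ)) ⊃ φ = 1/2 ⊃ 1/2 = 1
¬φ = ¬1/2 = 0
φ ⊃ ¬φ = 1/2 ⊃ 0 = 0
ψ ∧ φ = 1/2 ∧ 1/2 = 1/2
(φ ⊃ ¬φ) ∧ (ψ ∧ φ) = 0 ∧ 1/2 = 0
φ ⊃ ((φ ⊃ ¬φ) ∧ (ψ ∧ φ)) = 1/2 ⊃ 0 = 0
(¬φ ∨ (ψ ∧ φ)) ⊃ ((φ ⊃ ¬φ) ∧ (ψ ∧ φ)) = 1/2 ⊃ 0 = 0
(φ ⊃ ((φ ⊃ ¬φ) ∧ (ψ ∧ φ))) ⊃ ((¬φ ∨ (ψ ∧ φ)) ⊃ ((φ ⊃ ¬φ) ∧ (ψ ∧ φ))) = 0 ⊃ 0 = 1
((¬φ ∨ (ψ ∧ φ)) ⊃ φ) ⊃ ((φ ⊃ ((φ ⊃ ¬φ) ∧ (ψ ∧ φ))) ⊃ ((¬φ ∨ (ψ ∧ φ)) ⊃ ((φ ⊃ ¬φ) ∧ (ψ ∧ φ)))) = 1 ⊃ 1 = 1
and checking the remaining 24 assignments likewise gives ≥ 1 in every case.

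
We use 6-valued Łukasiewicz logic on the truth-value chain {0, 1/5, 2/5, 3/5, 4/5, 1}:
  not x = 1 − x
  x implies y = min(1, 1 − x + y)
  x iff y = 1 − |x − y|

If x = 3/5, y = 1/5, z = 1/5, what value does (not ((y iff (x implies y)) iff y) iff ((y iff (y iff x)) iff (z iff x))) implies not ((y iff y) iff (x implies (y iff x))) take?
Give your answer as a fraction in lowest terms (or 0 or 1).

3/5

x implies y = 3/5 implies 1/5 = 3/5
y iff (x implies y) = 1/5 iff 3/5 = 3/5
(y iff (x implies y)) iff y = 3/5 iff 1/5 = 3/5
not ((y iff (x implies y)) iff y) = not 3/5 = 2/5
y iff x = 1/5 iff 3/5 = 3/5
y iff (y iff x) = 1/5 iff 3/5 = 3/5
z iff x = 1/5 iff 3/5 = 3/5
(y iff (y iff x)) iff (z iff x) = 3/5 iff 3/5 = 1
not ((y iff (x implies y)) iff y) iff ((y iff (y iff x)) iff (z iff x)) = 2/5 iff 1 = 2/5
y iff y = 1/5 iff 1/5 = 1
y iff x = 1/5 iff 3/5 = 3/5
x implies (y iff x) = 3/5 implies 3/5 = 1
(y iff y) iff (x implies (y iff x)) = 1 iff 1 = 1
not ((y iff y) iff (x implies (y iff x))) = not 1 = 0
(not ((y iff (x implies y)) iff y) iff ((y iff (y iff x)) iff (z iff x))) implies not ((y iff y) iff (x implies (y iff x))) = 2/5 implies 0 = 3/5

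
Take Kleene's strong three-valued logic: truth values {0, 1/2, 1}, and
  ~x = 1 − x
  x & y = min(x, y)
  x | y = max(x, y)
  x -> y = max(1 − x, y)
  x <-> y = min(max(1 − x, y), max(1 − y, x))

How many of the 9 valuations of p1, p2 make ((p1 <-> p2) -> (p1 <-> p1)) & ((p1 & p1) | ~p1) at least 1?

6

p1 = 0, p2 = 0 ↦ 1  ≥
p1 = 0, p2 = 1/2 ↦ 1  ≥
p1 = 0, p2 = 1 ↦ 1  ≥
p1 = 1/2, p2 = 0 ↦ 1/2  <
p1 = 1/2, p2 = 1/2 ↦ 1/2  <
p1 = 1/2, p2 = 1 ↦ 1/2  <
p1 = 1, p2 = 0 ↦ 1  ≥
p1 = 1, p2 = 1/2 ↦ 1  ≥
p1 = 1, p2 = 1 ↦ 1  ≥
So 6 of the 9 assignments meet the threshold.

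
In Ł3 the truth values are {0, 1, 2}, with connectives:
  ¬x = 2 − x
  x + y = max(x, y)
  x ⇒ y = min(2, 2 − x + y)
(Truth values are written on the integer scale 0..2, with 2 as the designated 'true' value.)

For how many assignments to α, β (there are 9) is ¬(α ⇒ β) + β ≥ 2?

4

α = 0, β = 0 ↦ 0  <
α = 0, β = 1 ↦ 1  <
α = 0, β = 2 ↦ 2  ≥
α = 1, β = 0 ↦ 1  <
α = 1, β = 1 ↦ 1  <
α = 1, β = 2 ↦ 2  ≥
α = 2, β = 0 ↦ 2  ≥
α = 2, β = 1 ↦ 1  <
α = 2, β = 2 ↦ 2  ≥
So 4 of the 9 assignments meet the threshold.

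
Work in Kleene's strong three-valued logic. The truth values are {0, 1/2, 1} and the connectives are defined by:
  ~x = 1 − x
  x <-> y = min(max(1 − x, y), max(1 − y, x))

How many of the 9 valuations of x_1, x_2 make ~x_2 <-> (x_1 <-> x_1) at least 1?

2

x_1 = 0, x_2 = 0 ↦ 1  ≥
x_1 = 0, x_2 = 1/2 ↦ 1/2  <
x_1 = 0, x_2 = 1 ↦ 0  <
x_1 = 1/2, x_2 = 0 ↦ 1/2  <
x_1 = 1/2, x_2 = 1/2 ↦ 1/2  <
x_1 = 1/2, x_2 = 1 ↦ 1/2  <
x_1 = 1, x_2 = 0 ↦ 1  ≥
x_1 = 1, x_2 = 1/2 ↦ 1/2  <
x_1 = 1, x_2 = 1 ↦ 0  <
So 2 of the 9 assignments meet the threshold.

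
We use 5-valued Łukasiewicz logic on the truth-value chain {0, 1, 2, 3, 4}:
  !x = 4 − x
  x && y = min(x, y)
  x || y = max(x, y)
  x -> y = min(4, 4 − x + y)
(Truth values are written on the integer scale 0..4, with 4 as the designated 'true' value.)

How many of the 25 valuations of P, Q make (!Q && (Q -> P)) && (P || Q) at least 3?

4

value 4: 1 assignment (counts)
value 3: 3 assignments (counts)
value 2: 7 assignments
value 1: 8 assignments
value 0: 6 assignments
So 4 of the 25 assignments meet the threshold.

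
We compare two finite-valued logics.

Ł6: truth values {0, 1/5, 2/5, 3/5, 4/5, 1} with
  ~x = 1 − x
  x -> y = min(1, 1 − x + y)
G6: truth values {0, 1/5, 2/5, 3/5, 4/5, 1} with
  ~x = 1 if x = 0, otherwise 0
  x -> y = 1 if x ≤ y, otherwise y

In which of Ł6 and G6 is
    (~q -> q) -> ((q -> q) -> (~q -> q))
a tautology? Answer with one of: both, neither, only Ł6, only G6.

In Ł6: every assignment gives 1 — tautology.
In G6: every assignment gives 1 — tautology.

both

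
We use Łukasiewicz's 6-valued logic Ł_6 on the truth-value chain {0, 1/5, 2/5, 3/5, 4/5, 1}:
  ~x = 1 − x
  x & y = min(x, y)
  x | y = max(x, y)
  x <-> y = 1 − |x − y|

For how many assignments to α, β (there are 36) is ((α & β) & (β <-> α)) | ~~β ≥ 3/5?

value 1: 6 assignments (counts)
value 4/5: 6 assignments (counts)
value 3/5: 6 assignments (counts)
value 2/5: 6 assignments
value 1/5: 6 assignments
value 0: 6 assignments
So 18 of the 36 assignments meet the threshold.

18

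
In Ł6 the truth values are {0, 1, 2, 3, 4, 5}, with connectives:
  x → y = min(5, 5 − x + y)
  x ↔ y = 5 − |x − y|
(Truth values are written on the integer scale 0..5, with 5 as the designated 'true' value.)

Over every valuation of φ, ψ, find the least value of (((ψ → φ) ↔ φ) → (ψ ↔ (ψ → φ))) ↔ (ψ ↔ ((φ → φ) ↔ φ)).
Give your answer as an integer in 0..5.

2

Take φ = 0, ψ = 3:
ψ → φ = 3 → 0 = 2
(ψ → φ) ↔ φ = 2 ↔ 0 = 3
ψ → φ = 3 → 0 = 2
ψ ↔ (ψ → φ) = 3 ↔ 2 = 4
((ψ → φ) ↔ φ) → (ψ ↔ (ψ → φ)) = 3 → 4 = 5
φ → φ = 0 → 0 = 5
(φ → φ) ↔ φ = 5 ↔ 0 = 0
ψ ↔ ((φ → φ) ↔ φ) = 3 ↔ 0 = 2
(((ψ → φ) ↔ φ) → (ψ ↔ (ψ → φ))) ↔ (ψ ↔ ((φ → φ) ↔ φ)) = 5 ↔ 2 = 2
No assignment yields a value below 2, so this is the minimum.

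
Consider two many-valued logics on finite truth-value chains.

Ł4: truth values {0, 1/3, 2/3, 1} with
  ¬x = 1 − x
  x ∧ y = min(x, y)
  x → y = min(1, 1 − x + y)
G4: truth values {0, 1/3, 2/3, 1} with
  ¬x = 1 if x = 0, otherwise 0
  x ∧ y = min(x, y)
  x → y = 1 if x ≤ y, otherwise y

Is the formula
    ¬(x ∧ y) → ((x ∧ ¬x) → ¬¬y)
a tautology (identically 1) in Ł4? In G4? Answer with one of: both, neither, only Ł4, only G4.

only G4

In Ł4: at x = 1/3, y = 0 the value is 2/3 — not a tautology.
In G4: every assignment gives 1 — tautology.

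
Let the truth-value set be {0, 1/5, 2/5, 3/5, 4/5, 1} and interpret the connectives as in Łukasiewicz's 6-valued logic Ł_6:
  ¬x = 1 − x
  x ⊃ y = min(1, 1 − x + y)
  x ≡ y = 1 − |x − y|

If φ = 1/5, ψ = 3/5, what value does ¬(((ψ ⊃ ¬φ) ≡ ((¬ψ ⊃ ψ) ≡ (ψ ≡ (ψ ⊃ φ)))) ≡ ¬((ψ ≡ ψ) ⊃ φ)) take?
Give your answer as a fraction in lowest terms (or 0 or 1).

¬φ = ¬1/5 = 4/5
ψ ⊃ ¬φ = 3/5 ⊃ 4/5 = 1
¬ψ = ¬3/5 = 2/5
¬ψ ⊃ ψ = 2/5 ⊃ 3/5 = 1
ψ ⊃ φ = 3/5 ⊃ 1/5 = 3/5
ψ ≡ (ψ ⊃ φ) = 3/5 ≡ 3/5 = 1
(¬ψ ⊃ ψ) ≡ (ψ ≡ (ψ ⊃ φ)) = 1 ≡ 1 = 1
(ψ ⊃ ¬φ) ≡ ((¬ψ ⊃ ψ) ≡ (ψ ≡ (ψ ⊃ φ))) = 1 ≡ 1 = 1
ψ ≡ ψ = 3/5 ≡ 3/5 = 1
(ψ ≡ ψ) ⊃ φ = 1 ⊃ 1/5 = 1/5
¬((ψ ≡ ψ) ⊃ φ) = ¬1/5 = 4/5
((ψ ⊃ ¬φ) ≡ ((¬ψ ⊃ ψ) ≡ (ψ ≡ (ψ ⊃ φ)))) ≡ ¬((ψ ≡ ψ) ⊃ φ) = 1 ≡ 4/5 = 4/5
¬(((ψ ⊃ ¬φ) ≡ ((¬ψ ⊃ ψ) ≡ (ψ ≡ (ψ ⊃ φ)))) ≡ ¬((ψ ≡ ψ) ⊃ φ)) = ¬4/5 = 1/5

1/5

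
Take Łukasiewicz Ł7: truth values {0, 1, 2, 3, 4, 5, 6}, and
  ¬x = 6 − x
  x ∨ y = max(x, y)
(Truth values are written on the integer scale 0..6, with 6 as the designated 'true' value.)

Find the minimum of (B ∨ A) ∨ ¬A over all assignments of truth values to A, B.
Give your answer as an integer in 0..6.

Take A = 3, B = 0:
B ∨ A = 0 ∨ 3 = 3
¬A = ¬3 = 3
(B ∨ A) ∨ ¬A = 3 ∨ 3 = 3
No assignment yields a value below 3, so this is the minimum.

3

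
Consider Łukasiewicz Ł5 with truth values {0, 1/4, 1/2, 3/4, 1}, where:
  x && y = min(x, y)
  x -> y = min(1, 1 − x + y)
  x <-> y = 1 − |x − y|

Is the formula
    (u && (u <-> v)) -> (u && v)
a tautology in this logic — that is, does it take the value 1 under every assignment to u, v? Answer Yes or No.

Counterexample: take u = 1/4, v = 0.
u <-> v = 1/4 <-> 0 = 3/4
u && (u <-> v) = 1/4 && 3/4 = 1/4
u && v = 1/4 && 0 = 0
(u && (u <-> v)) -> (u && v) = 1/4 -> 0 = 3/4
This gives 3/4 ≠ 1.

No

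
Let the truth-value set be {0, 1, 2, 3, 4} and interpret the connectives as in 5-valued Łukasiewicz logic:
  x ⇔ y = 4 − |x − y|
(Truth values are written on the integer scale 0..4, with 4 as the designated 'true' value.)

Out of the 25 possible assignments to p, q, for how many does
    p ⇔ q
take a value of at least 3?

13

value 4: 5 assignments (counts)
value 3: 8 assignments (counts)
value 2: 6 assignments
value 1: 4 assignments
value 0: 2 assignments
So 13 of the 25 assignments meet the threshold.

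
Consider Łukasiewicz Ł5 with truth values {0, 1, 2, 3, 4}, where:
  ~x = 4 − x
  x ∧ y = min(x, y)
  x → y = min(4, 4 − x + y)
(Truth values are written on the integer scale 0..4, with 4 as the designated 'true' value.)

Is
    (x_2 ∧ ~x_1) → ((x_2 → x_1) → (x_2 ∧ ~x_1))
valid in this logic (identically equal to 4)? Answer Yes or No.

Yes

At x_1 = 3, x_2 = 0, for instance:
~x_1 = ~3 = 1
x_2 ∧ ~x_1 = 0 ∧ 1 = 0
x_2 → x_1 = 0 → 3 = 4
(x_2 → x_1) → (x_2 ∧ ~x_1) = 4 → 0 = 0
(x_2 ∧ ~x_1) → ((x_2 → x_1) → (x_2 ∧ ~x_1)) = 0 → 0 = 4
and checking the remaining 24 assignments likewise gives ≥ 4 in every case.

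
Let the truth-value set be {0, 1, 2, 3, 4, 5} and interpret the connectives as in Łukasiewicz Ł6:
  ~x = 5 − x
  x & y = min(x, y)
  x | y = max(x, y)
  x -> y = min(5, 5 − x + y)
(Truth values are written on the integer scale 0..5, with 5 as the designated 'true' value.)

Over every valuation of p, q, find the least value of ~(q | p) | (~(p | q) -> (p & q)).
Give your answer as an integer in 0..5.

Take p = 0, q = 2:
q | p = 2 | 0 = 2
~(q | p) = ~2 = 3
p | q = 0 | 2 = 2
~(p | q) = ~2 = 3
p & q = 0 & 2 = 0
~(p | q) -> (p & q) = 3 -> 0 = 2
~(q | p) | (~(p | q) -> (p & q)) = 3 | 2 = 3
No assignment yields a value below 3, so this is the minimum.

3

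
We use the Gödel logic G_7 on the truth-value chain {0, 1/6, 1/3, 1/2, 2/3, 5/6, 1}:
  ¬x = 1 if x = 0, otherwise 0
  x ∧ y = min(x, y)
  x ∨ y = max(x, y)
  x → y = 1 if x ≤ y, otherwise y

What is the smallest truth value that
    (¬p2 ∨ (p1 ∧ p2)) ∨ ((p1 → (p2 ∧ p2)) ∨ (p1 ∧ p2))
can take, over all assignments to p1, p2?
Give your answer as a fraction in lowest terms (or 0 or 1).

Take p1 = 1/3, p2 = 1/6:
¬p2 = ¬1/6 = 0
p1 ∧ p2 = 1/3 ∧ 1/6 = 1/6
¬p2 ∨ (p1 ∧ p2) = 0 ∨ 1/6 = 1/6
p2 ∧ p2 = 1/6 ∧ 1/6 = 1/6
p1 → (p2 ∧ p2) = 1/3 → 1/6 = 1/6
p1 ∧ p2 = 1/3 ∧ 1/6 = 1/6
(p1 → (p2 ∧ p2)) ∨ (p1 ∧ p2) = 1/6 ∨ 1/6 = 1/6
(¬p2 ∨ (p1 ∧ p2)) ∨ ((p1 → (p2 ∧ p2)) ∨ (p1 ∧ p2)) = 1/6 ∨ 1/6 = 1/6
No assignment yields a value below 1/6, so this is the minimum.

1/6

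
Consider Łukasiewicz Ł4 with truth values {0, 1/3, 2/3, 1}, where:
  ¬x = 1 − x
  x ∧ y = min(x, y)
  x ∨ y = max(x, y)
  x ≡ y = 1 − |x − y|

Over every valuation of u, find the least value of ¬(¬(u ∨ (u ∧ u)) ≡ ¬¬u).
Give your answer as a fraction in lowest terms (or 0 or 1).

1/3

Take u = 1/3:
u ∧ u = 1/3 ∧ 1/3 = 1/3
u ∨ (u ∧ u) = 1/3 ∨ 1/3 = 1/3
¬(u ∨ (u ∧ u)) = ¬1/3 = 2/3
¬u = ¬1/3 = 2/3
¬¬u = ¬2/3 = 1/3
¬(u ∨ (u ∧ u)) ≡ ¬¬u = 2/3 ≡ 1/3 = 2/3
¬(¬(u ∨ (u ∧ u)) ≡ ¬¬u) = ¬2/3 = 1/3
No assignment yields a value below 1/3, so this is the minimum.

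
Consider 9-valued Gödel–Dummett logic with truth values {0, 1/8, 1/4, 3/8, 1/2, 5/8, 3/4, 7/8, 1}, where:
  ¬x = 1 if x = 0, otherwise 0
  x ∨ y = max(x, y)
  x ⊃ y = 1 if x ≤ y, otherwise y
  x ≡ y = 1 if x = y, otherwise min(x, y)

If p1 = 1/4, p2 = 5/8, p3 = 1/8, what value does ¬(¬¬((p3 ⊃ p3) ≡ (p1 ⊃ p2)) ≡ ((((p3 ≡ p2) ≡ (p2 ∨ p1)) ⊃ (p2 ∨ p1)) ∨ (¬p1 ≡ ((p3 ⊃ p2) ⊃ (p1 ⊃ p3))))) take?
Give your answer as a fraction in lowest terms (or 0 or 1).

0

p3 ⊃ p3 = 1/8 ⊃ 1/8 = 1
p1 ⊃ p2 = 1/4 ⊃ 5/8 = 1
(p3 ⊃ p3) ≡ (p1 ⊃ p2) = 1 ≡ 1 = 1
¬((p3 ⊃ p3) ≡ (p1 ⊃ p2)) = ¬1 = 0
¬¬((p3 ⊃ p3) ≡ (p1 ⊃ p2)) = ¬0 = 1
p3 ≡ p2 = 1/8 ≡ 5/8 = 1/8
p2 ∨ p1 = 5/8 ∨ 1/4 = 5/8
(p3 ≡ p2) ≡ (p2 ∨ p1) = 1/8 ≡ 5/8 = 1/8
p2 ∨ p1 = 5/8 ∨ 1/4 = 5/8
((p3 ≡ p2) ≡ (p2 ∨ p1)) ⊃ (p2 ∨ p1) = 1/8 ⊃ 5/8 = 1
¬p1 = ¬1/4 = 0
p3 ⊃ p2 = 1/8 ⊃ 5/8 = 1
p1 ⊃ p3 = 1/4 ⊃ 1/8 = 1/8
(p3 ⊃ p2) ⊃ (p1 ⊃ p3) = 1 ⊃ 1/8 = 1/8
¬p1 ≡ ((p3 ⊃ p2) ⊃ (p1 ⊃ p3)) = 0 ≡ 1/8 = 0
(((p3 ≡ p2) ≡ (p2 ∨ p1)) ⊃ (p2 ∨ p1)) ∨ (¬p1 ≡ ((p3 ⊃ p2) ⊃ (p1 ⊃ p3))) = 1 ∨ 0 = 1
¬¬((p3 ⊃ p3) ≡ (p1 ⊃ p2)) ≡ ((((p3 ≡ p2) ≡ (p2 ∨ p1)) ⊃ (p2 ∨ p1)) ∨ (¬p1 ≡ ((p3 ⊃ p2) ⊃ (p1 ⊃ p3)))) = 1 ≡ 1 = 1
¬(¬¬((p3 ⊃ p3) ≡ (p1 ⊃ p2)) ≡ ((((p3 ≡ p2) ≡ (p2 ∨ p1)) ⊃ (p2 ∨ p1)) ∨ (¬p1 ≡ ((p3 ⊃ p2) ⊃ (p1 ⊃ p3))))) = ¬1 = 0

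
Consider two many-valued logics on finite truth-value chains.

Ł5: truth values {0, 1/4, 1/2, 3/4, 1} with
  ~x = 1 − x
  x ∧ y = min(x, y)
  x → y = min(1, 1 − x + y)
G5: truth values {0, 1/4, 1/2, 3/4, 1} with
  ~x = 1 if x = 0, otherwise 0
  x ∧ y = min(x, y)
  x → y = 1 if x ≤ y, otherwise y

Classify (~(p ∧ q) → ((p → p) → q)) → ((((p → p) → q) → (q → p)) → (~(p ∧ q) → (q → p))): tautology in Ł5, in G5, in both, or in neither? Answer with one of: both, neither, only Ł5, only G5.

both

In Ł5: every assignment gives 1 — tautology.
In G5: every assignment gives 1 — tautology.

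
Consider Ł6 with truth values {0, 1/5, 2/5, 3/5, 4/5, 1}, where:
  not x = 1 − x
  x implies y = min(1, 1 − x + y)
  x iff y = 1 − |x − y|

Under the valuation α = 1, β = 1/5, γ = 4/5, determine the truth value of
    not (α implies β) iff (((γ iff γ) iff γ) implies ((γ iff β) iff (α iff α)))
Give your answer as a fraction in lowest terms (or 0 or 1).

4/5

α implies β = 1 implies 1/5 = 1/5
not (α implies β) = not 1/5 = 4/5
γ iff γ = 4/5 iff 4/5 = 1
(γ iff γ) iff γ = 1 iff 4/5 = 4/5
γ iff β = 4/5 iff 1/5 = 2/5
α iff α = 1 iff 1 = 1
(γ iff β) iff (α iff α) = 2/5 iff 1 = 2/5
((γ iff γ) iff γ) implies ((γ iff β) iff (α iff α)) = 4/5 implies 2/5 = 3/5
not (α implies β) iff (((γ iff γ) iff γ) implies ((γ iff β) iff (α iff α))) = 4/5 iff 3/5 = 4/5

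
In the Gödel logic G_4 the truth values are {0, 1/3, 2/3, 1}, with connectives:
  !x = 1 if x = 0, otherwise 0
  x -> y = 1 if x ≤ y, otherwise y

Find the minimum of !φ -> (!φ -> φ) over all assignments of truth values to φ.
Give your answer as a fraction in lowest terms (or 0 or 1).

Take φ = 0:
!φ = !0 = 1
!φ = !0 = 1
!φ -> φ = 1 -> 0 = 0
!φ -> (!φ -> φ) = 1 -> 0 = 0
No assignment yields a value below 0, so this is the minimum.

0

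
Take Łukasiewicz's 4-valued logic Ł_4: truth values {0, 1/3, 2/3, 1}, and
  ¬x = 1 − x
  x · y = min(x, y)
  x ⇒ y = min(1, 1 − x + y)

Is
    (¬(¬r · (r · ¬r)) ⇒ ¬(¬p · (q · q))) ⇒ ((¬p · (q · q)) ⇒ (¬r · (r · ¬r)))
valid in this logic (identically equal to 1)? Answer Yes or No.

At p = 2/3, q = 1, r = 2/3, for instance:
¬r = ¬2/3 = 1/3
¬r = ¬2/3 = 1/3
r · ¬r = 2/3 · 1/3 = 1/3
¬r · (r · ¬r) = 1/3 · 1/3 = 1/3
¬(¬r · (r · ¬r)) = ¬1/3 = 2/3
¬p = ¬2/3 = 1/3
q · q = 1 · 1 = 1
¬p · (q · q) = 1/3 · 1 = 1/3
¬(¬p · (q · q)) = ¬1/3 = 2/3
¬(¬r · (r · ¬r)) ⇒ ¬(¬p · (q · q)) = 2/3 ⇒ 2/3 = 1
(¬p · (q · q)) ⇒ (¬r · (r · ¬r)) = 1/3 ⇒ 1/3 = 1
(¬(¬r · (r · ¬r)) ⇒ ¬(¬p · (q · q))) ⇒ ((¬p · (q · q)) ⇒ (¬r · (r · ¬r))) = 1 ⇒ 1 = 1
and checking the remaining 63 assignments likewise gives ≥ 1 in every case.

Yes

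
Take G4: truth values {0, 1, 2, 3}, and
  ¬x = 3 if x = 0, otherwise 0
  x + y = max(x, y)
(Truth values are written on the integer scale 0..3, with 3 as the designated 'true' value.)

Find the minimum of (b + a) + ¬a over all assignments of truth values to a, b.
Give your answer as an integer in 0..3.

1

Take a = 1, b = 0:
b + a = 0 + 1 = 1
¬a = ¬1 = 0
(b + a) + ¬a = 1 + 0 = 1
No assignment yields a value below 1, so this is the minimum.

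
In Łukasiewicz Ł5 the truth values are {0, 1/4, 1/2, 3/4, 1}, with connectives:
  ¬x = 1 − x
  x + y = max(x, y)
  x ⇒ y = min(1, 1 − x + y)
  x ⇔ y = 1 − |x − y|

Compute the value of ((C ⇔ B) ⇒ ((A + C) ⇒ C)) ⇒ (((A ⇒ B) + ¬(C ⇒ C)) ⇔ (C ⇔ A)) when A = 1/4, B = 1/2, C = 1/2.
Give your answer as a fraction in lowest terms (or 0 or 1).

C ⇔ B = 1/2 ⇔ 1/2 = 1
A + C = 1/4 + 1/2 = 1/2
(A + C) ⇒ C = 1/2 ⇒ 1/2 = 1
(C ⇔ B) ⇒ ((A + C) ⇒ C) = 1 ⇒ 1 = 1
A ⇒ B = 1/4 ⇒ 1/2 = 1
C ⇒ C = 1/2 ⇒ 1/2 = 1
¬(C ⇒ C) = ¬1 = 0
(A ⇒ B) + ¬(C ⇒ C) = 1 + 0 = 1
C ⇔ A = 1/2 ⇔ 1/4 = 3/4
((A ⇒ B) + ¬(C ⇒ C)) ⇔ (C ⇔ A) = 1 ⇔ 3/4 = 3/4
((C ⇔ B) ⇒ ((A + C) ⇒ C)) ⇒ (((A ⇒ B) + ¬(C ⇒ C)) ⇔ (C ⇔ A)) = 1 ⇒ 3/4 = 3/4

3/4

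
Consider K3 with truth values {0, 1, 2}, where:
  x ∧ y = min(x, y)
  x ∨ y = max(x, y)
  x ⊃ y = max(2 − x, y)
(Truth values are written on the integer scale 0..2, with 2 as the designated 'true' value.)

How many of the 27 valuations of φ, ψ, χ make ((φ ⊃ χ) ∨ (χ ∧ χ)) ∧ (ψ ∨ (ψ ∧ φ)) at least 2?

value 2: 5 assignments (counts)
value 1: 11 assignments
value 0: 11 assignments
So 5 of the 27 assignments meet the threshold.

5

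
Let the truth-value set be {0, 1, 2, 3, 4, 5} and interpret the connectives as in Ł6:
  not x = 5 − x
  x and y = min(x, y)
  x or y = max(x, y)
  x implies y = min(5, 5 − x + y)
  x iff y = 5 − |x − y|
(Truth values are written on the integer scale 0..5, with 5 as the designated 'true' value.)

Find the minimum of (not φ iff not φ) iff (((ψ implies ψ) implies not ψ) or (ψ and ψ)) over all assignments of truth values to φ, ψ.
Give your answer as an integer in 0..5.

3

Take φ = 0, ψ = 2:
not φ = not 0 = 5
not φ = not 0 = 5
not φ iff not φ = 5 iff 5 = 5
ψ implies ψ = 2 implies 2 = 5
not ψ = not 2 = 3
(ψ implies ψ) implies not ψ = 5 implies 3 = 3
ψ and ψ = 2 and 2 = 2
((ψ implies ψ) implies not ψ) or (ψ and ψ) = 3 or 2 = 3
(not φ iff not φ) iff (((ψ implies ψ) implies not ψ) or (ψ and ψ)) = 5 iff 3 = 3
No assignment yields a value below 3, so this is the minimum.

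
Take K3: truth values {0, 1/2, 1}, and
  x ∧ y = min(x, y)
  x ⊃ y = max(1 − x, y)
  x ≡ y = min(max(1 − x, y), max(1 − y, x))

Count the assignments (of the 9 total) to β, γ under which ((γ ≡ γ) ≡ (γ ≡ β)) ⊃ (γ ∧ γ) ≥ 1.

β = 0, γ = 0 ↦ 0  <
β = 0, γ = 1/2 ↦ 1/2  <
β = 0, γ = 1 ↦ 1  ≥
β = 1/2, γ = 0 ↦ 1/2  <
β = 1/2, γ = 1/2 ↦ 1/2  <
β = 1/2, γ = 1 ↦ 1  ≥
β = 1, γ = 0 ↦ 1  ≥
β = 1, γ = 1/2 ↦ 1/2  <
β = 1, γ = 1 ↦ 1  ≥
So 4 of the 9 assignments meet the threshold.

4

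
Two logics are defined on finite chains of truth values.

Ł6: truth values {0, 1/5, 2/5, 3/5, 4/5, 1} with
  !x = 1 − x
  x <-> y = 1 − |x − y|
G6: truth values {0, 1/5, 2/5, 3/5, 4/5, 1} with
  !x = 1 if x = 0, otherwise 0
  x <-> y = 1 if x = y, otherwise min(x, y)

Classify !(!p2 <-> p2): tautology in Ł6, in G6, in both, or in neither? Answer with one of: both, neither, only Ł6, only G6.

only G6

In Ł6: at p2 = 1/5 the value is 3/5 — not a tautology.
In G6: every assignment gives 1 — tautology.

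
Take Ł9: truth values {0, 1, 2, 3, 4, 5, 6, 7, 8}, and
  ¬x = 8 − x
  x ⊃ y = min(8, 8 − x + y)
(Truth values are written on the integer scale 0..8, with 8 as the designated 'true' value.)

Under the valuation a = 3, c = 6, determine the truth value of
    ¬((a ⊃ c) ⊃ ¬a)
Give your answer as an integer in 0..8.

a ⊃ c = 3 ⊃ 6 = 8
¬a = ¬3 = 5
(a ⊃ c) ⊃ ¬a = 8 ⊃ 5 = 5
¬((a ⊃ c) ⊃ ¬a) = ¬5 = 3

3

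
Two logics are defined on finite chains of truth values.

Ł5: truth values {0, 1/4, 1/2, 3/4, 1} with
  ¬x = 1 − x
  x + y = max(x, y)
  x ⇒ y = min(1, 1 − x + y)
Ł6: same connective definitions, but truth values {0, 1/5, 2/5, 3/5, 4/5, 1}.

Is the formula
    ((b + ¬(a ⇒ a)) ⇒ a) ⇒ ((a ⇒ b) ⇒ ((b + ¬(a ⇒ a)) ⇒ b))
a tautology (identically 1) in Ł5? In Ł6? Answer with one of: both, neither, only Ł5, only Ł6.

both

In Ł5: every assignment gives 1 — tautology.
In Ł6: every assignment gives 1 — tautology.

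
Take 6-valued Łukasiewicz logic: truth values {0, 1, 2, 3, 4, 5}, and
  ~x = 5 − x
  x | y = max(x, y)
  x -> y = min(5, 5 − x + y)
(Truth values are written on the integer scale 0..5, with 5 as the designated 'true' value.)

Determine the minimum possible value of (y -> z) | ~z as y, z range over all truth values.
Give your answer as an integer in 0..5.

3

Take y = 4, z = 2:
y -> z = 4 -> 2 = 3
~z = ~2 = 3
(y -> z) | ~z = 3 | 3 = 3
No assignment yields a value below 3, so this is the minimum.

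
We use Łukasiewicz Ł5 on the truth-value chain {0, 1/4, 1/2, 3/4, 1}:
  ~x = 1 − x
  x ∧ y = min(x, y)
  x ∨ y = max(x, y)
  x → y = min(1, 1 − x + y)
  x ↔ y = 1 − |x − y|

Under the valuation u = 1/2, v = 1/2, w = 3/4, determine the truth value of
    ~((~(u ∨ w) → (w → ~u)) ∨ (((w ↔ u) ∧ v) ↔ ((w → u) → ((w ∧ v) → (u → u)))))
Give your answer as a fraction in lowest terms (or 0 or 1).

u ∨ w = 1/2 ∨ 3/4 = 3/4
~(u ∨ w) = ~3/4 = 1/4
~u = ~1/2 = 1/2
w → ~u = 3/4 → 1/2 = 3/4
~(u ∨ w) → (w → ~u) = 1/4 → 3/4 = 1
w ↔ u = 3/4 ↔ 1/2 = 3/4
(w ↔ u) ∧ v = 3/4 ∧ 1/2 = 1/2
w → u = 3/4 → 1/2 = 3/4
w ∧ v = 3/4 ∧ 1/2 = 1/2
u → u = 1/2 → 1/2 = 1
(w ∧ v) → (u → u) = 1/2 → 1 = 1
(w → u) → ((w ∧ v) → (u → u)) = 3/4 → 1 = 1
((w ↔ u) ∧ v) ↔ ((w → u) → ((w ∧ v) → (u → u))) = 1/2 ↔ 1 = 1/2
(~(u ∨ w) → (w → ~u)) ∨ (((w ↔ u) ∧ v) ↔ ((w → u) → ((w ∧ v) → (u → u)))) = 1 ∨ 1/2 = 1
~((~(u ∨ w) → (w → ~u)) ∨ (((w ↔ u) ∧ v) ↔ ((w → u) → ((w ∧ v) → (u → u))))) = ~1 = 0

0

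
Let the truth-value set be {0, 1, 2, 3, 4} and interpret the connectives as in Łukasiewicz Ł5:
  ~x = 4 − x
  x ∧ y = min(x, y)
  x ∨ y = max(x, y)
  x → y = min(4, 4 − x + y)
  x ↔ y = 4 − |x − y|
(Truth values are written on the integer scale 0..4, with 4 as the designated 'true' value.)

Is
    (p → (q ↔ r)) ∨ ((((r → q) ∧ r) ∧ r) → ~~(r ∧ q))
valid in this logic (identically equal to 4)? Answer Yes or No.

No

Counterexample: take p = 2, q = 0, r = 3.
q ↔ r = 0 ↔ 3 = 1
p → (q ↔ r) = 2 → 1 = 3
r → q = 3 → 0 = 1
(r → q) ∧ r = 1 ∧ 3 = 1
((r → q) ∧ r) ∧ r = 1 ∧ 3 = 1
r ∧ q = 3 ∧ 0 = 0
~(r ∧ q) = ~0 = 4
~~(r ∧ q) = ~4 = 0
(((r → q) ∧ r) ∧ r) → ~~(r ∧ q) = 1 → 0 = 3
(p → (q ↔ r)) ∨ ((((r → q) ∧ r) ∧ r) → ~~(r ∧ q)) = 3 ∨ 3 = 3
This gives 3 ≠ 4.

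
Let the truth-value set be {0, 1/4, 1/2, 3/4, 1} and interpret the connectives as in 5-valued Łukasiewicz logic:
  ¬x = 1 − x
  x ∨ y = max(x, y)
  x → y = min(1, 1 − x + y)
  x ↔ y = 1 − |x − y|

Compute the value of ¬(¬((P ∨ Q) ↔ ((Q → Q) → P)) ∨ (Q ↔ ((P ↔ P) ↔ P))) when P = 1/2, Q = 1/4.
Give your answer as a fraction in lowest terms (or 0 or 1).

P ∨ Q = 1/2 ∨ 1/4 = 1/2
Q → Q = 1/4 → 1/4 = 1
(Q → Q) → P = 1 → 1/2 = 1/2
(P ∨ Q) ↔ ((Q → Q) → P) = 1/2 ↔ 1/2 = 1
¬((P ∨ Q) ↔ ((Q → Q) → P)) = ¬1 = 0
P ↔ P = 1/2 ↔ 1/2 = 1
(P ↔ P) ↔ P = 1 ↔ 1/2 = 1/2
Q ↔ ((P ↔ P) ↔ P) = 1/4 ↔ 1/2 = 3/4
¬((P ∨ Q) ↔ ((Q → Q) → P)) ∨ (Q ↔ ((P ↔ P) ↔ P)) = 0 ∨ 3/4 = 3/4
¬(¬((P ∨ Q) ↔ ((Q → Q) → P)) ∨ (Q ↔ ((P ↔ P) ↔ P))) = ¬3/4 = 1/4

1/4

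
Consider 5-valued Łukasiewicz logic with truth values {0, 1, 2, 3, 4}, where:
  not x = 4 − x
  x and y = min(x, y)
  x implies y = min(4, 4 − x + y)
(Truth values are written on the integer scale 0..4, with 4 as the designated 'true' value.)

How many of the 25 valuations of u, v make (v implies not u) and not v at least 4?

5

value 4: 5 assignments (counts)
value 3: 5 assignments
value 2: 5 assignments
value 1: 5 assignments
value 0: 5 assignments
So 5 of the 25 assignments meet the threshold.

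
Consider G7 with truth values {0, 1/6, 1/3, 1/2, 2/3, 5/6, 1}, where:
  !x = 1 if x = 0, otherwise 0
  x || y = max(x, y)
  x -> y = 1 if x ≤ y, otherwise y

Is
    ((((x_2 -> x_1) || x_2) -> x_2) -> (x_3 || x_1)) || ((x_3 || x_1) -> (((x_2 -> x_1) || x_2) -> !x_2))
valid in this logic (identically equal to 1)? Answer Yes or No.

Counterexample: take x_1 = 0, x_2 = 1/6, x_3 = 1/6.
x_2 -> x_1 = 1/6 -> 0 = 0
(x_2 -> x_1) || x_2 = 0 || 1/6 = 1/6
((x_2 -> x_1) || x_2) -> x_2 = 1/6 -> 1/6 = 1
x_3 || x_1 = 1/6 || 0 = 1/6
(((x_2 -> x_1) || x_2) -> x_2) -> (x_3 || x_1) = 1 -> 1/6 = 1/6
x_3 || x_1 = 1/6 || 0 = 1/6
x_2 -> x_1 = 1/6 -> 0 = 0
(x_2 -> x_1) || x_2 = 0 || 1/6 = 1/6
!x_2 = !1/6 = 0
((x_2 -> x_1) || x_2) -> !x_2 = 1/6 -> 0 = 0
(x_3 || x_1) -> (((x_2 -> x_1) || x_2) -> !x_2) = 1/6 -> 0 = 0
((((x_2 -> x_1) || x_2) -> x_2) -> (x_3 || x_1)) || ((x_3 || x_1) -> (((x_2 -> x_1) || x_2) -> !x_2)) = 1/6 || 0 = 1/6
This gives 1/6 ≠ 1.

No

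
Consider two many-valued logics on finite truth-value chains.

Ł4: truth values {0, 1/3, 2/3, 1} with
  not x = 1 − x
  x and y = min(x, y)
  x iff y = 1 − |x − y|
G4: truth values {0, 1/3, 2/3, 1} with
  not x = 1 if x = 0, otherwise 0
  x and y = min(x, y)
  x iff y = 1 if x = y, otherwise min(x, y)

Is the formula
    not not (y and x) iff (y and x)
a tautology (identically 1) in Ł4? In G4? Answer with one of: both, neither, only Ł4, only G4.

only Ł4

In Ł4: every assignment gives 1 — tautology.
In G4: at x = 1/3, y = 1/3 the value is 1/3 — not a tautology.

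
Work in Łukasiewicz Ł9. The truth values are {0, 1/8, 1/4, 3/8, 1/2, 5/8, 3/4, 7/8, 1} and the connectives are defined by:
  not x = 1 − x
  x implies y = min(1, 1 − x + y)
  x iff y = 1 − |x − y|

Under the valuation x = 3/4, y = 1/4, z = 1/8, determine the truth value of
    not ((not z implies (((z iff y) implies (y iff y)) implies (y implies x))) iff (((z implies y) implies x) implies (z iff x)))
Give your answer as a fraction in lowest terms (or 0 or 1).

3/8

not z = not 1/8 = 7/8
z iff y = 1/8 iff 1/4 = 7/8
y iff y = 1/4 iff 1/4 = 1
(z iff y) implies (y iff y) = 7/8 implies 1 = 1
y implies x = 1/4 implies 3/4 = 1
((z iff y) implies (y iff y)) implies (y implies x) = 1 implies 1 = 1
not z implies (((z iff y) implies (y iff y)) implies (y implies x)) = 7/8 implies 1 = 1
z implies y = 1/8 implies 1/4 = 1
(z implies y) implies x = 1 implies 3/4 = 3/4
z iff x = 1/8 iff 3/4 = 3/8
((z implies y) implies x) implies (z iff x) = 3/4 implies 3/8 = 5/8
(not z implies (((z iff y) implies (y iff y)) implies (y implies x))) iff (((z implies y) implies x) implies (z iff x)) = 1 iff 5/8 = 5/8
not ((not z implies (((z iff y) implies (y iff y)) implies (y implies x))) iff (((z implies y) implies x) implies (z iff x))) = not 5/8 = 3/8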